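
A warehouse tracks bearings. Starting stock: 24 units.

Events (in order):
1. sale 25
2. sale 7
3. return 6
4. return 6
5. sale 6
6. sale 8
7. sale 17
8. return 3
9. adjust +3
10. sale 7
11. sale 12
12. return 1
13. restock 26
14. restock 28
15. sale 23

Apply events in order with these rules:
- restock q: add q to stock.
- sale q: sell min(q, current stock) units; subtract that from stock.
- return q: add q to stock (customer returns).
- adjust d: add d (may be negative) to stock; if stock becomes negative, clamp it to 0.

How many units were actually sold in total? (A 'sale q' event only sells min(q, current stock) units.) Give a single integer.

Answer: 65

Derivation:
Processing events:
Start: stock = 24
  Event 1 (sale 25): sell min(25,24)=24. stock: 24 - 24 = 0. total_sold = 24
  Event 2 (sale 7): sell min(7,0)=0. stock: 0 - 0 = 0. total_sold = 24
  Event 3 (return 6): 0 + 6 = 6
  Event 4 (return 6): 6 + 6 = 12
  Event 5 (sale 6): sell min(6,12)=6. stock: 12 - 6 = 6. total_sold = 30
  Event 6 (sale 8): sell min(8,6)=6. stock: 6 - 6 = 0. total_sold = 36
  Event 7 (sale 17): sell min(17,0)=0. stock: 0 - 0 = 0. total_sold = 36
  Event 8 (return 3): 0 + 3 = 3
  Event 9 (adjust +3): 3 + 3 = 6
  Event 10 (sale 7): sell min(7,6)=6. stock: 6 - 6 = 0. total_sold = 42
  Event 11 (sale 12): sell min(12,0)=0. stock: 0 - 0 = 0. total_sold = 42
  Event 12 (return 1): 0 + 1 = 1
  Event 13 (restock 26): 1 + 26 = 27
  Event 14 (restock 28): 27 + 28 = 55
  Event 15 (sale 23): sell min(23,55)=23. stock: 55 - 23 = 32. total_sold = 65
Final: stock = 32, total_sold = 65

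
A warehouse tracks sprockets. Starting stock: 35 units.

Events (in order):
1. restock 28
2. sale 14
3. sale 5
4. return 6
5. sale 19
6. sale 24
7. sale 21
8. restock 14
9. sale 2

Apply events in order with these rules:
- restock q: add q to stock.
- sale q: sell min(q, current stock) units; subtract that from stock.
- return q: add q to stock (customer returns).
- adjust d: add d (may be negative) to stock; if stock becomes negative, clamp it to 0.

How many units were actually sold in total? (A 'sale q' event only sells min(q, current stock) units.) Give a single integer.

Processing events:
Start: stock = 35
  Event 1 (restock 28): 35 + 28 = 63
  Event 2 (sale 14): sell min(14,63)=14. stock: 63 - 14 = 49. total_sold = 14
  Event 3 (sale 5): sell min(5,49)=5. stock: 49 - 5 = 44. total_sold = 19
  Event 4 (return 6): 44 + 6 = 50
  Event 5 (sale 19): sell min(19,50)=19. stock: 50 - 19 = 31. total_sold = 38
  Event 6 (sale 24): sell min(24,31)=24. stock: 31 - 24 = 7. total_sold = 62
  Event 7 (sale 21): sell min(21,7)=7. stock: 7 - 7 = 0. total_sold = 69
  Event 8 (restock 14): 0 + 14 = 14
  Event 9 (sale 2): sell min(2,14)=2. stock: 14 - 2 = 12. total_sold = 71
Final: stock = 12, total_sold = 71

Answer: 71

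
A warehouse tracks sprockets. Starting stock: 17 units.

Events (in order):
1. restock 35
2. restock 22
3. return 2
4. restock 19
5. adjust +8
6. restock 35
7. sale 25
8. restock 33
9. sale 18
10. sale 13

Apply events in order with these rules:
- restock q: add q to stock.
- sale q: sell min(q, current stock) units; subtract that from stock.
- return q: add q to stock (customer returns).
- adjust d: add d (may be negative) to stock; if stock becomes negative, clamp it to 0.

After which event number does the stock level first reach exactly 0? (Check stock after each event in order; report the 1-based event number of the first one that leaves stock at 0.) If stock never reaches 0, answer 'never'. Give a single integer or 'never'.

Answer: never

Derivation:
Processing events:
Start: stock = 17
  Event 1 (restock 35): 17 + 35 = 52
  Event 2 (restock 22): 52 + 22 = 74
  Event 3 (return 2): 74 + 2 = 76
  Event 4 (restock 19): 76 + 19 = 95
  Event 5 (adjust +8): 95 + 8 = 103
  Event 6 (restock 35): 103 + 35 = 138
  Event 7 (sale 25): sell min(25,138)=25. stock: 138 - 25 = 113. total_sold = 25
  Event 8 (restock 33): 113 + 33 = 146
  Event 9 (sale 18): sell min(18,146)=18. stock: 146 - 18 = 128. total_sold = 43
  Event 10 (sale 13): sell min(13,128)=13. stock: 128 - 13 = 115. total_sold = 56
Final: stock = 115, total_sold = 56

Stock never reaches 0.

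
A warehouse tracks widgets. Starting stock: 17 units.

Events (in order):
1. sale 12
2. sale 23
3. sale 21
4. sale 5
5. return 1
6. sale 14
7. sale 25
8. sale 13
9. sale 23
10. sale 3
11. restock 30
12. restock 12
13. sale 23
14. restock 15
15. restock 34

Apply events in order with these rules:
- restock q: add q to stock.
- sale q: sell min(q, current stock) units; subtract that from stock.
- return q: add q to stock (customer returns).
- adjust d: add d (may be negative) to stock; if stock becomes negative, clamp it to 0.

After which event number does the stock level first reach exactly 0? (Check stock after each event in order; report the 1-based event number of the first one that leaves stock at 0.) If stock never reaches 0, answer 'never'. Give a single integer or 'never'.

Processing events:
Start: stock = 17
  Event 1 (sale 12): sell min(12,17)=12. stock: 17 - 12 = 5. total_sold = 12
  Event 2 (sale 23): sell min(23,5)=5. stock: 5 - 5 = 0. total_sold = 17
  Event 3 (sale 21): sell min(21,0)=0. stock: 0 - 0 = 0. total_sold = 17
  Event 4 (sale 5): sell min(5,0)=0. stock: 0 - 0 = 0. total_sold = 17
  Event 5 (return 1): 0 + 1 = 1
  Event 6 (sale 14): sell min(14,1)=1. stock: 1 - 1 = 0. total_sold = 18
  Event 7 (sale 25): sell min(25,0)=0. stock: 0 - 0 = 0. total_sold = 18
  Event 8 (sale 13): sell min(13,0)=0. stock: 0 - 0 = 0. total_sold = 18
  Event 9 (sale 23): sell min(23,0)=0. stock: 0 - 0 = 0. total_sold = 18
  Event 10 (sale 3): sell min(3,0)=0. stock: 0 - 0 = 0. total_sold = 18
  Event 11 (restock 30): 0 + 30 = 30
  Event 12 (restock 12): 30 + 12 = 42
  Event 13 (sale 23): sell min(23,42)=23. stock: 42 - 23 = 19. total_sold = 41
  Event 14 (restock 15): 19 + 15 = 34
  Event 15 (restock 34): 34 + 34 = 68
Final: stock = 68, total_sold = 41

First zero at event 2.

Answer: 2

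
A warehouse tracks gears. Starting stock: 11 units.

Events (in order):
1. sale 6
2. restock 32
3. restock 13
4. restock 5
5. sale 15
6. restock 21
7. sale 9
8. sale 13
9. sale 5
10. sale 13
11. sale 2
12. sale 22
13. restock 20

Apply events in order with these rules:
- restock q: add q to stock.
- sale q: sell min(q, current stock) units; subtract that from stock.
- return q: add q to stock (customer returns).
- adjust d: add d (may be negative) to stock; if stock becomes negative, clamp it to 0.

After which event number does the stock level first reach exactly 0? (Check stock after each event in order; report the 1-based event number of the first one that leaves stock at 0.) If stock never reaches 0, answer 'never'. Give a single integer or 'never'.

Answer: 12

Derivation:
Processing events:
Start: stock = 11
  Event 1 (sale 6): sell min(6,11)=6. stock: 11 - 6 = 5. total_sold = 6
  Event 2 (restock 32): 5 + 32 = 37
  Event 3 (restock 13): 37 + 13 = 50
  Event 4 (restock 5): 50 + 5 = 55
  Event 5 (sale 15): sell min(15,55)=15. stock: 55 - 15 = 40. total_sold = 21
  Event 6 (restock 21): 40 + 21 = 61
  Event 7 (sale 9): sell min(9,61)=9. stock: 61 - 9 = 52. total_sold = 30
  Event 8 (sale 13): sell min(13,52)=13. stock: 52 - 13 = 39. total_sold = 43
  Event 9 (sale 5): sell min(5,39)=5. stock: 39 - 5 = 34. total_sold = 48
  Event 10 (sale 13): sell min(13,34)=13. stock: 34 - 13 = 21. total_sold = 61
  Event 11 (sale 2): sell min(2,21)=2. stock: 21 - 2 = 19. total_sold = 63
  Event 12 (sale 22): sell min(22,19)=19. stock: 19 - 19 = 0. total_sold = 82
  Event 13 (restock 20): 0 + 20 = 20
Final: stock = 20, total_sold = 82

First zero at event 12.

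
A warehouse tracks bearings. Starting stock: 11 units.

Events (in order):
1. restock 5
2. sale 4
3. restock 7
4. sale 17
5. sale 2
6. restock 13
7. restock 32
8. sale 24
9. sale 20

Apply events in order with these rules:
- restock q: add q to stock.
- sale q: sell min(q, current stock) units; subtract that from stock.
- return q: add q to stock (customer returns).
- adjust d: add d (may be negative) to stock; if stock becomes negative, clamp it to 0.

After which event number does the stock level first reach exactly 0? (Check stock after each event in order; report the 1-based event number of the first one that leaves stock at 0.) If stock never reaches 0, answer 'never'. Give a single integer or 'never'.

Processing events:
Start: stock = 11
  Event 1 (restock 5): 11 + 5 = 16
  Event 2 (sale 4): sell min(4,16)=4. stock: 16 - 4 = 12. total_sold = 4
  Event 3 (restock 7): 12 + 7 = 19
  Event 4 (sale 17): sell min(17,19)=17. stock: 19 - 17 = 2. total_sold = 21
  Event 5 (sale 2): sell min(2,2)=2. stock: 2 - 2 = 0. total_sold = 23
  Event 6 (restock 13): 0 + 13 = 13
  Event 7 (restock 32): 13 + 32 = 45
  Event 8 (sale 24): sell min(24,45)=24. stock: 45 - 24 = 21. total_sold = 47
  Event 9 (sale 20): sell min(20,21)=20. stock: 21 - 20 = 1. total_sold = 67
Final: stock = 1, total_sold = 67

First zero at event 5.

Answer: 5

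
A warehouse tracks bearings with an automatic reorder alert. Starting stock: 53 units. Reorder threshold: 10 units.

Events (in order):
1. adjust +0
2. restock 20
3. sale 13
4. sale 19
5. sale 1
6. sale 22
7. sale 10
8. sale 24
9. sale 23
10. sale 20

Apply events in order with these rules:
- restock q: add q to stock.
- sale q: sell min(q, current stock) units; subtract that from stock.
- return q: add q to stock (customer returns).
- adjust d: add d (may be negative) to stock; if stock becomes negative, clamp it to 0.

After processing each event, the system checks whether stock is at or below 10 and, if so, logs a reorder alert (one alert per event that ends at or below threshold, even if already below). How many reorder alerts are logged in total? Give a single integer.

Answer: 4

Derivation:
Processing events:
Start: stock = 53
  Event 1 (adjust +0): 53 + 0 = 53
  Event 2 (restock 20): 53 + 20 = 73
  Event 3 (sale 13): sell min(13,73)=13. stock: 73 - 13 = 60. total_sold = 13
  Event 4 (sale 19): sell min(19,60)=19. stock: 60 - 19 = 41. total_sold = 32
  Event 5 (sale 1): sell min(1,41)=1. stock: 41 - 1 = 40. total_sold = 33
  Event 6 (sale 22): sell min(22,40)=22. stock: 40 - 22 = 18. total_sold = 55
  Event 7 (sale 10): sell min(10,18)=10. stock: 18 - 10 = 8. total_sold = 65
  Event 8 (sale 24): sell min(24,8)=8. stock: 8 - 8 = 0. total_sold = 73
  Event 9 (sale 23): sell min(23,0)=0. stock: 0 - 0 = 0. total_sold = 73
  Event 10 (sale 20): sell min(20,0)=0. stock: 0 - 0 = 0. total_sold = 73
Final: stock = 0, total_sold = 73

Checking against threshold 10:
  After event 1: stock=53 > 10
  After event 2: stock=73 > 10
  After event 3: stock=60 > 10
  After event 4: stock=41 > 10
  After event 5: stock=40 > 10
  After event 6: stock=18 > 10
  After event 7: stock=8 <= 10 -> ALERT
  After event 8: stock=0 <= 10 -> ALERT
  After event 9: stock=0 <= 10 -> ALERT
  After event 10: stock=0 <= 10 -> ALERT
Alert events: [7, 8, 9, 10]. Count = 4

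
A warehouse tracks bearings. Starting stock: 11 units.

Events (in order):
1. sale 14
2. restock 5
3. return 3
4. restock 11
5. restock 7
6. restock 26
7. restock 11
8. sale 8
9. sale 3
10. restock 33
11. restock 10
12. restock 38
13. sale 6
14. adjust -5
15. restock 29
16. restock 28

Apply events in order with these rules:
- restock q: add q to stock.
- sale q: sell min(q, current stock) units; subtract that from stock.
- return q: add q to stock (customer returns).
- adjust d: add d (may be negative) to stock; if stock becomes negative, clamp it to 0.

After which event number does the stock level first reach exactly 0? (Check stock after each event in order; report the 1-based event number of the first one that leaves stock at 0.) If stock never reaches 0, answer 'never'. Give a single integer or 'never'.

Answer: 1

Derivation:
Processing events:
Start: stock = 11
  Event 1 (sale 14): sell min(14,11)=11. stock: 11 - 11 = 0. total_sold = 11
  Event 2 (restock 5): 0 + 5 = 5
  Event 3 (return 3): 5 + 3 = 8
  Event 4 (restock 11): 8 + 11 = 19
  Event 5 (restock 7): 19 + 7 = 26
  Event 6 (restock 26): 26 + 26 = 52
  Event 7 (restock 11): 52 + 11 = 63
  Event 8 (sale 8): sell min(8,63)=8. stock: 63 - 8 = 55. total_sold = 19
  Event 9 (sale 3): sell min(3,55)=3. stock: 55 - 3 = 52. total_sold = 22
  Event 10 (restock 33): 52 + 33 = 85
  Event 11 (restock 10): 85 + 10 = 95
  Event 12 (restock 38): 95 + 38 = 133
  Event 13 (sale 6): sell min(6,133)=6. stock: 133 - 6 = 127. total_sold = 28
  Event 14 (adjust -5): 127 + -5 = 122
  Event 15 (restock 29): 122 + 29 = 151
  Event 16 (restock 28): 151 + 28 = 179
Final: stock = 179, total_sold = 28

First zero at event 1.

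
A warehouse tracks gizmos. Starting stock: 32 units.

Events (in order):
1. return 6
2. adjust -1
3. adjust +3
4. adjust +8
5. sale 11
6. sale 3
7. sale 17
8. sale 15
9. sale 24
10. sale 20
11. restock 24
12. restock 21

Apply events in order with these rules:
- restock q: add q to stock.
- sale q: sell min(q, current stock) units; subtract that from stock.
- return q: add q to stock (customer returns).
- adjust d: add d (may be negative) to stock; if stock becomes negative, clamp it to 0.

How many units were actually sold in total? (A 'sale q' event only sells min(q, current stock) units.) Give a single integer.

Answer: 48

Derivation:
Processing events:
Start: stock = 32
  Event 1 (return 6): 32 + 6 = 38
  Event 2 (adjust -1): 38 + -1 = 37
  Event 3 (adjust +3): 37 + 3 = 40
  Event 4 (adjust +8): 40 + 8 = 48
  Event 5 (sale 11): sell min(11,48)=11. stock: 48 - 11 = 37. total_sold = 11
  Event 6 (sale 3): sell min(3,37)=3. stock: 37 - 3 = 34. total_sold = 14
  Event 7 (sale 17): sell min(17,34)=17. stock: 34 - 17 = 17. total_sold = 31
  Event 8 (sale 15): sell min(15,17)=15. stock: 17 - 15 = 2. total_sold = 46
  Event 9 (sale 24): sell min(24,2)=2. stock: 2 - 2 = 0. total_sold = 48
  Event 10 (sale 20): sell min(20,0)=0. stock: 0 - 0 = 0. total_sold = 48
  Event 11 (restock 24): 0 + 24 = 24
  Event 12 (restock 21): 24 + 21 = 45
Final: stock = 45, total_sold = 48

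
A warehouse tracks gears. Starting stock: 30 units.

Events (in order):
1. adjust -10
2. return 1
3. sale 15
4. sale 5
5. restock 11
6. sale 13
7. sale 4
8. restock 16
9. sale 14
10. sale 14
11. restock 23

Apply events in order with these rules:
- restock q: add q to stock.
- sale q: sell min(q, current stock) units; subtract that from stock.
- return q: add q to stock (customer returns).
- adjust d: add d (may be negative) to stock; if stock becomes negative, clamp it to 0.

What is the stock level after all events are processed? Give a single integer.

Answer: 23

Derivation:
Processing events:
Start: stock = 30
  Event 1 (adjust -10): 30 + -10 = 20
  Event 2 (return 1): 20 + 1 = 21
  Event 3 (sale 15): sell min(15,21)=15. stock: 21 - 15 = 6. total_sold = 15
  Event 4 (sale 5): sell min(5,6)=5. stock: 6 - 5 = 1. total_sold = 20
  Event 5 (restock 11): 1 + 11 = 12
  Event 6 (sale 13): sell min(13,12)=12. stock: 12 - 12 = 0. total_sold = 32
  Event 7 (sale 4): sell min(4,0)=0. stock: 0 - 0 = 0. total_sold = 32
  Event 8 (restock 16): 0 + 16 = 16
  Event 9 (sale 14): sell min(14,16)=14. stock: 16 - 14 = 2. total_sold = 46
  Event 10 (sale 14): sell min(14,2)=2. stock: 2 - 2 = 0. total_sold = 48
  Event 11 (restock 23): 0 + 23 = 23
Final: stock = 23, total_sold = 48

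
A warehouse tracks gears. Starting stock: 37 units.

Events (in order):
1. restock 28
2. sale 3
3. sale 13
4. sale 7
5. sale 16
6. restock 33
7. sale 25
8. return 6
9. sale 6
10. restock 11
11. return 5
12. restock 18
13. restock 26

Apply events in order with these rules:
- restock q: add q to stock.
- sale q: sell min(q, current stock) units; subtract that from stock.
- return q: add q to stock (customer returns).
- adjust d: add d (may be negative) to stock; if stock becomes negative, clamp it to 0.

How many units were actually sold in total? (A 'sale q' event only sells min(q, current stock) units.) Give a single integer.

Answer: 70

Derivation:
Processing events:
Start: stock = 37
  Event 1 (restock 28): 37 + 28 = 65
  Event 2 (sale 3): sell min(3,65)=3. stock: 65 - 3 = 62. total_sold = 3
  Event 3 (sale 13): sell min(13,62)=13. stock: 62 - 13 = 49. total_sold = 16
  Event 4 (sale 7): sell min(7,49)=7. stock: 49 - 7 = 42. total_sold = 23
  Event 5 (sale 16): sell min(16,42)=16. stock: 42 - 16 = 26. total_sold = 39
  Event 6 (restock 33): 26 + 33 = 59
  Event 7 (sale 25): sell min(25,59)=25. stock: 59 - 25 = 34. total_sold = 64
  Event 8 (return 6): 34 + 6 = 40
  Event 9 (sale 6): sell min(6,40)=6. stock: 40 - 6 = 34. total_sold = 70
  Event 10 (restock 11): 34 + 11 = 45
  Event 11 (return 5): 45 + 5 = 50
  Event 12 (restock 18): 50 + 18 = 68
  Event 13 (restock 26): 68 + 26 = 94
Final: stock = 94, total_sold = 70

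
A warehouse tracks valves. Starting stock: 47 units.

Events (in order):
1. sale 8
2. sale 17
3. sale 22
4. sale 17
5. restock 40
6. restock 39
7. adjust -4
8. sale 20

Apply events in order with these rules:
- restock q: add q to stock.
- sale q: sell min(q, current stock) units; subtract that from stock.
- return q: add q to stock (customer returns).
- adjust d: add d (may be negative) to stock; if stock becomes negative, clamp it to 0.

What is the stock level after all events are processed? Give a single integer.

Answer: 55

Derivation:
Processing events:
Start: stock = 47
  Event 1 (sale 8): sell min(8,47)=8. stock: 47 - 8 = 39. total_sold = 8
  Event 2 (sale 17): sell min(17,39)=17. stock: 39 - 17 = 22. total_sold = 25
  Event 3 (sale 22): sell min(22,22)=22. stock: 22 - 22 = 0. total_sold = 47
  Event 4 (sale 17): sell min(17,0)=0. stock: 0 - 0 = 0. total_sold = 47
  Event 5 (restock 40): 0 + 40 = 40
  Event 6 (restock 39): 40 + 39 = 79
  Event 7 (adjust -4): 79 + -4 = 75
  Event 8 (sale 20): sell min(20,75)=20. stock: 75 - 20 = 55. total_sold = 67
Final: stock = 55, total_sold = 67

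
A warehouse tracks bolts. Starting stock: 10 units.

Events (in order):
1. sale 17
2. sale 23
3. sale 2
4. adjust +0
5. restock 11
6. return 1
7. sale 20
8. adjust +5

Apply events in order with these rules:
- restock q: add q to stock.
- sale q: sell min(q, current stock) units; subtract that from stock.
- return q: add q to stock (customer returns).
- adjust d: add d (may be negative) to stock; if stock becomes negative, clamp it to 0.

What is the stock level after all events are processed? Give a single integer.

Processing events:
Start: stock = 10
  Event 1 (sale 17): sell min(17,10)=10. stock: 10 - 10 = 0. total_sold = 10
  Event 2 (sale 23): sell min(23,0)=0. stock: 0 - 0 = 0. total_sold = 10
  Event 3 (sale 2): sell min(2,0)=0. stock: 0 - 0 = 0. total_sold = 10
  Event 4 (adjust +0): 0 + 0 = 0
  Event 5 (restock 11): 0 + 11 = 11
  Event 6 (return 1): 11 + 1 = 12
  Event 7 (sale 20): sell min(20,12)=12. stock: 12 - 12 = 0. total_sold = 22
  Event 8 (adjust +5): 0 + 5 = 5
Final: stock = 5, total_sold = 22

Answer: 5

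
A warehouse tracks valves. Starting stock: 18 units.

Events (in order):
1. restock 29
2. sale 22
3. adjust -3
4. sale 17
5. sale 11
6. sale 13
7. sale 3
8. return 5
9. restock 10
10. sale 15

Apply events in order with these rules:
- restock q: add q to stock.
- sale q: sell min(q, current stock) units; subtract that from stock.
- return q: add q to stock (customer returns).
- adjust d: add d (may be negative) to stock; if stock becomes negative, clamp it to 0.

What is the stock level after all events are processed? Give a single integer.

Answer: 0

Derivation:
Processing events:
Start: stock = 18
  Event 1 (restock 29): 18 + 29 = 47
  Event 2 (sale 22): sell min(22,47)=22. stock: 47 - 22 = 25. total_sold = 22
  Event 3 (adjust -3): 25 + -3 = 22
  Event 4 (sale 17): sell min(17,22)=17. stock: 22 - 17 = 5. total_sold = 39
  Event 5 (sale 11): sell min(11,5)=5. stock: 5 - 5 = 0. total_sold = 44
  Event 6 (sale 13): sell min(13,0)=0. stock: 0 - 0 = 0. total_sold = 44
  Event 7 (sale 3): sell min(3,0)=0. stock: 0 - 0 = 0. total_sold = 44
  Event 8 (return 5): 0 + 5 = 5
  Event 9 (restock 10): 5 + 10 = 15
  Event 10 (sale 15): sell min(15,15)=15. stock: 15 - 15 = 0. total_sold = 59
Final: stock = 0, total_sold = 59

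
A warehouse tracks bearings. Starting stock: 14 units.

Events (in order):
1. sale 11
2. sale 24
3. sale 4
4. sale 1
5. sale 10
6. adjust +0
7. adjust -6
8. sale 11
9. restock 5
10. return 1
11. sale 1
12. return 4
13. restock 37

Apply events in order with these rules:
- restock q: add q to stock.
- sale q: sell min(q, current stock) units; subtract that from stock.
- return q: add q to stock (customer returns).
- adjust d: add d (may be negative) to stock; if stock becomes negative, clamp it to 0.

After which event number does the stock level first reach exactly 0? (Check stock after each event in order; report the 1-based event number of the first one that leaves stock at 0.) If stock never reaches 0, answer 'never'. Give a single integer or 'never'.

Answer: 2

Derivation:
Processing events:
Start: stock = 14
  Event 1 (sale 11): sell min(11,14)=11. stock: 14 - 11 = 3. total_sold = 11
  Event 2 (sale 24): sell min(24,3)=3. stock: 3 - 3 = 0. total_sold = 14
  Event 3 (sale 4): sell min(4,0)=0. stock: 0 - 0 = 0. total_sold = 14
  Event 4 (sale 1): sell min(1,0)=0. stock: 0 - 0 = 0. total_sold = 14
  Event 5 (sale 10): sell min(10,0)=0. stock: 0 - 0 = 0. total_sold = 14
  Event 6 (adjust +0): 0 + 0 = 0
  Event 7 (adjust -6): 0 + -6 = 0 (clamped to 0)
  Event 8 (sale 11): sell min(11,0)=0. stock: 0 - 0 = 0. total_sold = 14
  Event 9 (restock 5): 0 + 5 = 5
  Event 10 (return 1): 5 + 1 = 6
  Event 11 (sale 1): sell min(1,6)=1. stock: 6 - 1 = 5. total_sold = 15
  Event 12 (return 4): 5 + 4 = 9
  Event 13 (restock 37): 9 + 37 = 46
Final: stock = 46, total_sold = 15

First zero at event 2.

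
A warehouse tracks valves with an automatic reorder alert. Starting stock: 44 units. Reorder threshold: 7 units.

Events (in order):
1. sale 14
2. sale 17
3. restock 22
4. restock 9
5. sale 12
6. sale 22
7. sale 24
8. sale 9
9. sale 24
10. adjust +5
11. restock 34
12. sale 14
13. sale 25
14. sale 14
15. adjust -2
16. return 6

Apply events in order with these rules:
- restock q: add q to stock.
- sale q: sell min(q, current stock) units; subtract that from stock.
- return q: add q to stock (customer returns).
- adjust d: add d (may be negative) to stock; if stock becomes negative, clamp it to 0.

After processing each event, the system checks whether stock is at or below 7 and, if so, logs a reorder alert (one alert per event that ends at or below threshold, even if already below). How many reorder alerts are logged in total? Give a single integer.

Answer: 8

Derivation:
Processing events:
Start: stock = 44
  Event 1 (sale 14): sell min(14,44)=14. stock: 44 - 14 = 30. total_sold = 14
  Event 2 (sale 17): sell min(17,30)=17. stock: 30 - 17 = 13. total_sold = 31
  Event 3 (restock 22): 13 + 22 = 35
  Event 4 (restock 9): 35 + 9 = 44
  Event 5 (sale 12): sell min(12,44)=12. stock: 44 - 12 = 32. total_sold = 43
  Event 6 (sale 22): sell min(22,32)=22. stock: 32 - 22 = 10. total_sold = 65
  Event 7 (sale 24): sell min(24,10)=10. stock: 10 - 10 = 0. total_sold = 75
  Event 8 (sale 9): sell min(9,0)=0. stock: 0 - 0 = 0. total_sold = 75
  Event 9 (sale 24): sell min(24,0)=0. stock: 0 - 0 = 0. total_sold = 75
  Event 10 (adjust +5): 0 + 5 = 5
  Event 11 (restock 34): 5 + 34 = 39
  Event 12 (sale 14): sell min(14,39)=14. stock: 39 - 14 = 25. total_sold = 89
  Event 13 (sale 25): sell min(25,25)=25. stock: 25 - 25 = 0. total_sold = 114
  Event 14 (sale 14): sell min(14,0)=0. stock: 0 - 0 = 0. total_sold = 114
  Event 15 (adjust -2): 0 + -2 = 0 (clamped to 0)
  Event 16 (return 6): 0 + 6 = 6
Final: stock = 6, total_sold = 114

Checking against threshold 7:
  After event 1: stock=30 > 7
  After event 2: stock=13 > 7
  After event 3: stock=35 > 7
  After event 4: stock=44 > 7
  After event 5: stock=32 > 7
  After event 6: stock=10 > 7
  After event 7: stock=0 <= 7 -> ALERT
  After event 8: stock=0 <= 7 -> ALERT
  After event 9: stock=0 <= 7 -> ALERT
  After event 10: stock=5 <= 7 -> ALERT
  After event 11: stock=39 > 7
  After event 12: stock=25 > 7
  After event 13: stock=0 <= 7 -> ALERT
  After event 14: stock=0 <= 7 -> ALERT
  After event 15: stock=0 <= 7 -> ALERT
  After event 16: stock=6 <= 7 -> ALERT
Alert events: [7, 8, 9, 10, 13, 14, 15, 16]. Count = 8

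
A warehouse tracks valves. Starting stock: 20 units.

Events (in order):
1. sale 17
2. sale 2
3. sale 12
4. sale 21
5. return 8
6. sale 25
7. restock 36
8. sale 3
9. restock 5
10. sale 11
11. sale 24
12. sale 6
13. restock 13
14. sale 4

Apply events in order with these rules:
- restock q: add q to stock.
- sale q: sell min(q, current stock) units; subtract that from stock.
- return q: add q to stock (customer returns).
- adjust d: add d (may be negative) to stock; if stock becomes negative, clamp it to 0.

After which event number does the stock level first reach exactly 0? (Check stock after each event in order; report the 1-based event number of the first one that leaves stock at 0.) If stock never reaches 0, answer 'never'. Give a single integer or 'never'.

Answer: 3

Derivation:
Processing events:
Start: stock = 20
  Event 1 (sale 17): sell min(17,20)=17. stock: 20 - 17 = 3. total_sold = 17
  Event 2 (sale 2): sell min(2,3)=2. stock: 3 - 2 = 1. total_sold = 19
  Event 3 (sale 12): sell min(12,1)=1. stock: 1 - 1 = 0. total_sold = 20
  Event 4 (sale 21): sell min(21,0)=0. stock: 0 - 0 = 0. total_sold = 20
  Event 5 (return 8): 0 + 8 = 8
  Event 6 (sale 25): sell min(25,8)=8. stock: 8 - 8 = 0. total_sold = 28
  Event 7 (restock 36): 0 + 36 = 36
  Event 8 (sale 3): sell min(3,36)=3. stock: 36 - 3 = 33. total_sold = 31
  Event 9 (restock 5): 33 + 5 = 38
  Event 10 (sale 11): sell min(11,38)=11. stock: 38 - 11 = 27. total_sold = 42
  Event 11 (sale 24): sell min(24,27)=24. stock: 27 - 24 = 3. total_sold = 66
  Event 12 (sale 6): sell min(6,3)=3. stock: 3 - 3 = 0. total_sold = 69
  Event 13 (restock 13): 0 + 13 = 13
  Event 14 (sale 4): sell min(4,13)=4. stock: 13 - 4 = 9. total_sold = 73
Final: stock = 9, total_sold = 73

First zero at event 3.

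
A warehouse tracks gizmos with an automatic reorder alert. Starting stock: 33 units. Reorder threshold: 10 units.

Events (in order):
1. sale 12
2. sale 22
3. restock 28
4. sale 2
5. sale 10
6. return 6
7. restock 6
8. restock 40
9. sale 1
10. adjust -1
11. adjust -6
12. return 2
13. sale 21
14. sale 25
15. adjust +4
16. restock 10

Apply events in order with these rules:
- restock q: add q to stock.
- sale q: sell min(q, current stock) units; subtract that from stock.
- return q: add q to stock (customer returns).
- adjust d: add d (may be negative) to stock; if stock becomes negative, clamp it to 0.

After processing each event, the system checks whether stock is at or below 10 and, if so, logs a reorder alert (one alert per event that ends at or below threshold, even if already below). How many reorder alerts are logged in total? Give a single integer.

Answer: 1

Derivation:
Processing events:
Start: stock = 33
  Event 1 (sale 12): sell min(12,33)=12. stock: 33 - 12 = 21. total_sold = 12
  Event 2 (sale 22): sell min(22,21)=21. stock: 21 - 21 = 0. total_sold = 33
  Event 3 (restock 28): 0 + 28 = 28
  Event 4 (sale 2): sell min(2,28)=2. stock: 28 - 2 = 26. total_sold = 35
  Event 5 (sale 10): sell min(10,26)=10. stock: 26 - 10 = 16. total_sold = 45
  Event 6 (return 6): 16 + 6 = 22
  Event 7 (restock 6): 22 + 6 = 28
  Event 8 (restock 40): 28 + 40 = 68
  Event 9 (sale 1): sell min(1,68)=1. stock: 68 - 1 = 67. total_sold = 46
  Event 10 (adjust -1): 67 + -1 = 66
  Event 11 (adjust -6): 66 + -6 = 60
  Event 12 (return 2): 60 + 2 = 62
  Event 13 (sale 21): sell min(21,62)=21. stock: 62 - 21 = 41. total_sold = 67
  Event 14 (sale 25): sell min(25,41)=25. stock: 41 - 25 = 16. total_sold = 92
  Event 15 (adjust +4): 16 + 4 = 20
  Event 16 (restock 10): 20 + 10 = 30
Final: stock = 30, total_sold = 92

Checking against threshold 10:
  After event 1: stock=21 > 10
  After event 2: stock=0 <= 10 -> ALERT
  After event 3: stock=28 > 10
  After event 4: stock=26 > 10
  After event 5: stock=16 > 10
  After event 6: stock=22 > 10
  After event 7: stock=28 > 10
  After event 8: stock=68 > 10
  After event 9: stock=67 > 10
  After event 10: stock=66 > 10
  After event 11: stock=60 > 10
  After event 12: stock=62 > 10
  After event 13: stock=41 > 10
  After event 14: stock=16 > 10
  After event 15: stock=20 > 10
  After event 16: stock=30 > 10
Alert events: [2]. Count = 1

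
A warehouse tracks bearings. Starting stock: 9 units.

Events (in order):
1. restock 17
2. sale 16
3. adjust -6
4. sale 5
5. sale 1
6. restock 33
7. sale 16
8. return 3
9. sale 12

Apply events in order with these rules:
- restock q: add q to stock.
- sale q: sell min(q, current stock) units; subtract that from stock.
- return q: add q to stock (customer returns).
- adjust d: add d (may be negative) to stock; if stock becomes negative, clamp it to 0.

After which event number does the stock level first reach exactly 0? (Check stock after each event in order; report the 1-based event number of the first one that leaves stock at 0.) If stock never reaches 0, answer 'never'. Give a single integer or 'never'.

Answer: 4

Derivation:
Processing events:
Start: stock = 9
  Event 1 (restock 17): 9 + 17 = 26
  Event 2 (sale 16): sell min(16,26)=16. stock: 26 - 16 = 10. total_sold = 16
  Event 3 (adjust -6): 10 + -6 = 4
  Event 4 (sale 5): sell min(5,4)=4. stock: 4 - 4 = 0. total_sold = 20
  Event 5 (sale 1): sell min(1,0)=0. stock: 0 - 0 = 0. total_sold = 20
  Event 6 (restock 33): 0 + 33 = 33
  Event 7 (sale 16): sell min(16,33)=16. stock: 33 - 16 = 17. total_sold = 36
  Event 8 (return 3): 17 + 3 = 20
  Event 9 (sale 12): sell min(12,20)=12. stock: 20 - 12 = 8. total_sold = 48
Final: stock = 8, total_sold = 48

First zero at event 4.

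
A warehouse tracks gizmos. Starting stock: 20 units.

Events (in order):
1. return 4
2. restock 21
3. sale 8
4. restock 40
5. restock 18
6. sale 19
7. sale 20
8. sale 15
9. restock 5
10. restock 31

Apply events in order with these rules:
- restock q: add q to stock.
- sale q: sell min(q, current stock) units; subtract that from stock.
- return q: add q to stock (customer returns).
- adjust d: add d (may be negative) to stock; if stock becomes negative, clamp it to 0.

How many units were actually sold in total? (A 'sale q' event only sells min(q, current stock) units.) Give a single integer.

Processing events:
Start: stock = 20
  Event 1 (return 4): 20 + 4 = 24
  Event 2 (restock 21): 24 + 21 = 45
  Event 3 (sale 8): sell min(8,45)=8. stock: 45 - 8 = 37. total_sold = 8
  Event 4 (restock 40): 37 + 40 = 77
  Event 5 (restock 18): 77 + 18 = 95
  Event 6 (sale 19): sell min(19,95)=19. stock: 95 - 19 = 76. total_sold = 27
  Event 7 (sale 20): sell min(20,76)=20. stock: 76 - 20 = 56. total_sold = 47
  Event 8 (sale 15): sell min(15,56)=15. stock: 56 - 15 = 41. total_sold = 62
  Event 9 (restock 5): 41 + 5 = 46
  Event 10 (restock 31): 46 + 31 = 77
Final: stock = 77, total_sold = 62

Answer: 62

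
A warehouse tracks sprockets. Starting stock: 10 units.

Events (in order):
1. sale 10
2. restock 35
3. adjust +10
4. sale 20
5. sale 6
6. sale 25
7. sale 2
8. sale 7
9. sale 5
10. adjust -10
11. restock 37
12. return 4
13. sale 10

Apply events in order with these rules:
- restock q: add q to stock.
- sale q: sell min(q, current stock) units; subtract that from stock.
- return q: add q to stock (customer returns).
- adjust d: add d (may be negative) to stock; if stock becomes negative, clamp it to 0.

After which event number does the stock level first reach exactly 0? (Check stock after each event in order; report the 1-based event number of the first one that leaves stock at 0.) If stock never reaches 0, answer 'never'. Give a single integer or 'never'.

Processing events:
Start: stock = 10
  Event 1 (sale 10): sell min(10,10)=10. stock: 10 - 10 = 0. total_sold = 10
  Event 2 (restock 35): 0 + 35 = 35
  Event 3 (adjust +10): 35 + 10 = 45
  Event 4 (sale 20): sell min(20,45)=20. stock: 45 - 20 = 25. total_sold = 30
  Event 5 (sale 6): sell min(6,25)=6. stock: 25 - 6 = 19. total_sold = 36
  Event 6 (sale 25): sell min(25,19)=19. stock: 19 - 19 = 0. total_sold = 55
  Event 7 (sale 2): sell min(2,0)=0. stock: 0 - 0 = 0. total_sold = 55
  Event 8 (sale 7): sell min(7,0)=0. stock: 0 - 0 = 0. total_sold = 55
  Event 9 (sale 5): sell min(5,0)=0. stock: 0 - 0 = 0. total_sold = 55
  Event 10 (adjust -10): 0 + -10 = 0 (clamped to 0)
  Event 11 (restock 37): 0 + 37 = 37
  Event 12 (return 4): 37 + 4 = 41
  Event 13 (sale 10): sell min(10,41)=10. stock: 41 - 10 = 31. total_sold = 65
Final: stock = 31, total_sold = 65

First zero at event 1.

Answer: 1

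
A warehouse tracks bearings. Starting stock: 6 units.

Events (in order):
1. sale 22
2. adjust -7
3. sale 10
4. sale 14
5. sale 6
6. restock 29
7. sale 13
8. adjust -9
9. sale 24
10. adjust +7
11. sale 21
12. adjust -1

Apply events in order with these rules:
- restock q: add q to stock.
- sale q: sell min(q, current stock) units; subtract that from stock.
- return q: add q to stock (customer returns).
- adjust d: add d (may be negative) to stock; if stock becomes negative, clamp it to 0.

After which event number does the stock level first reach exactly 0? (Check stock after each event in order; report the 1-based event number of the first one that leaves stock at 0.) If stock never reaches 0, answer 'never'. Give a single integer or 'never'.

Answer: 1

Derivation:
Processing events:
Start: stock = 6
  Event 1 (sale 22): sell min(22,6)=6. stock: 6 - 6 = 0. total_sold = 6
  Event 2 (adjust -7): 0 + -7 = 0 (clamped to 0)
  Event 3 (sale 10): sell min(10,0)=0. stock: 0 - 0 = 0. total_sold = 6
  Event 4 (sale 14): sell min(14,0)=0. stock: 0 - 0 = 0. total_sold = 6
  Event 5 (sale 6): sell min(6,0)=0. stock: 0 - 0 = 0. total_sold = 6
  Event 6 (restock 29): 0 + 29 = 29
  Event 7 (sale 13): sell min(13,29)=13. stock: 29 - 13 = 16. total_sold = 19
  Event 8 (adjust -9): 16 + -9 = 7
  Event 9 (sale 24): sell min(24,7)=7. stock: 7 - 7 = 0. total_sold = 26
  Event 10 (adjust +7): 0 + 7 = 7
  Event 11 (sale 21): sell min(21,7)=7. stock: 7 - 7 = 0. total_sold = 33
  Event 12 (adjust -1): 0 + -1 = 0 (clamped to 0)
Final: stock = 0, total_sold = 33

First zero at event 1.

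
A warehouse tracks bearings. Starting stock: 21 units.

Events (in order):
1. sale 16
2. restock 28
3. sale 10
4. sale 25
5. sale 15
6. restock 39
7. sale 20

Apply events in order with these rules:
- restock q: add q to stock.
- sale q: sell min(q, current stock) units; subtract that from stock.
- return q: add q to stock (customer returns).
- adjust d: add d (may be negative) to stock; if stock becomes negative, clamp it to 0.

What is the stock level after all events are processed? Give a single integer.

Answer: 19

Derivation:
Processing events:
Start: stock = 21
  Event 1 (sale 16): sell min(16,21)=16. stock: 21 - 16 = 5. total_sold = 16
  Event 2 (restock 28): 5 + 28 = 33
  Event 3 (sale 10): sell min(10,33)=10. stock: 33 - 10 = 23. total_sold = 26
  Event 4 (sale 25): sell min(25,23)=23. stock: 23 - 23 = 0. total_sold = 49
  Event 5 (sale 15): sell min(15,0)=0. stock: 0 - 0 = 0. total_sold = 49
  Event 6 (restock 39): 0 + 39 = 39
  Event 7 (sale 20): sell min(20,39)=20. stock: 39 - 20 = 19. total_sold = 69
Final: stock = 19, total_sold = 69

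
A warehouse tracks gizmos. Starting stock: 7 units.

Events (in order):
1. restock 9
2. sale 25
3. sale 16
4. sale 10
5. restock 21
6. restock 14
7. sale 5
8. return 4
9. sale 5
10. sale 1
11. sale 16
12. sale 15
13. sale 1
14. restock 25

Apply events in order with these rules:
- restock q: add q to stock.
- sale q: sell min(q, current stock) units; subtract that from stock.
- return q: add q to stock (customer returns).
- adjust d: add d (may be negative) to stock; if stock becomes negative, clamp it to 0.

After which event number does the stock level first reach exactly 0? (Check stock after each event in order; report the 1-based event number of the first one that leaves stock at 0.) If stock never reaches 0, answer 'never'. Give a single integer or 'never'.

Processing events:
Start: stock = 7
  Event 1 (restock 9): 7 + 9 = 16
  Event 2 (sale 25): sell min(25,16)=16. stock: 16 - 16 = 0. total_sold = 16
  Event 3 (sale 16): sell min(16,0)=0. stock: 0 - 0 = 0. total_sold = 16
  Event 4 (sale 10): sell min(10,0)=0. stock: 0 - 0 = 0. total_sold = 16
  Event 5 (restock 21): 0 + 21 = 21
  Event 6 (restock 14): 21 + 14 = 35
  Event 7 (sale 5): sell min(5,35)=5. stock: 35 - 5 = 30. total_sold = 21
  Event 8 (return 4): 30 + 4 = 34
  Event 9 (sale 5): sell min(5,34)=5. stock: 34 - 5 = 29. total_sold = 26
  Event 10 (sale 1): sell min(1,29)=1. stock: 29 - 1 = 28. total_sold = 27
  Event 11 (sale 16): sell min(16,28)=16. stock: 28 - 16 = 12. total_sold = 43
  Event 12 (sale 15): sell min(15,12)=12. stock: 12 - 12 = 0. total_sold = 55
  Event 13 (sale 1): sell min(1,0)=0. stock: 0 - 0 = 0. total_sold = 55
  Event 14 (restock 25): 0 + 25 = 25
Final: stock = 25, total_sold = 55

First zero at event 2.

Answer: 2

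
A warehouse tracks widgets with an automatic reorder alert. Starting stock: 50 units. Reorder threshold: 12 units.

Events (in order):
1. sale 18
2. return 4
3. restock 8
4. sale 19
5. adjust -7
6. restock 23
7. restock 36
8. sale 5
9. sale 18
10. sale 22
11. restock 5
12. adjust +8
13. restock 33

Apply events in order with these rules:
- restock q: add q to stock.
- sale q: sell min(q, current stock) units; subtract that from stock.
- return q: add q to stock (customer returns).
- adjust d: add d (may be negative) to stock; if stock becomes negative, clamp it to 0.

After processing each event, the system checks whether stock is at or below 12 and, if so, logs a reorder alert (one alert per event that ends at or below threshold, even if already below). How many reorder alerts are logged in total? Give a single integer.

Answer: 0

Derivation:
Processing events:
Start: stock = 50
  Event 1 (sale 18): sell min(18,50)=18. stock: 50 - 18 = 32. total_sold = 18
  Event 2 (return 4): 32 + 4 = 36
  Event 3 (restock 8): 36 + 8 = 44
  Event 4 (sale 19): sell min(19,44)=19. stock: 44 - 19 = 25. total_sold = 37
  Event 5 (adjust -7): 25 + -7 = 18
  Event 6 (restock 23): 18 + 23 = 41
  Event 7 (restock 36): 41 + 36 = 77
  Event 8 (sale 5): sell min(5,77)=5. stock: 77 - 5 = 72. total_sold = 42
  Event 9 (sale 18): sell min(18,72)=18. stock: 72 - 18 = 54. total_sold = 60
  Event 10 (sale 22): sell min(22,54)=22. stock: 54 - 22 = 32. total_sold = 82
  Event 11 (restock 5): 32 + 5 = 37
  Event 12 (adjust +8): 37 + 8 = 45
  Event 13 (restock 33): 45 + 33 = 78
Final: stock = 78, total_sold = 82

Checking against threshold 12:
  After event 1: stock=32 > 12
  After event 2: stock=36 > 12
  After event 3: stock=44 > 12
  After event 4: stock=25 > 12
  After event 5: stock=18 > 12
  After event 6: stock=41 > 12
  After event 7: stock=77 > 12
  After event 8: stock=72 > 12
  After event 9: stock=54 > 12
  After event 10: stock=32 > 12
  After event 11: stock=37 > 12
  After event 12: stock=45 > 12
  After event 13: stock=78 > 12
Alert events: []. Count = 0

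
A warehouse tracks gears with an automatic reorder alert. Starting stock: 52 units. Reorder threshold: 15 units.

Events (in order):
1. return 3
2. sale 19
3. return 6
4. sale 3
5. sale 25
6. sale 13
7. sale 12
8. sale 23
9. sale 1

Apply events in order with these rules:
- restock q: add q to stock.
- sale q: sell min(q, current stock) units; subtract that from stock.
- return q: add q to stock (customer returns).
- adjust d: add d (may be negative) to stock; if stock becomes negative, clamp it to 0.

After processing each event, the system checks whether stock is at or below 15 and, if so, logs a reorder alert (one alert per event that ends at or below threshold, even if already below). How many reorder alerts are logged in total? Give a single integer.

Answer: 5

Derivation:
Processing events:
Start: stock = 52
  Event 1 (return 3): 52 + 3 = 55
  Event 2 (sale 19): sell min(19,55)=19. stock: 55 - 19 = 36. total_sold = 19
  Event 3 (return 6): 36 + 6 = 42
  Event 4 (sale 3): sell min(3,42)=3. stock: 42 - 3 = 39. total_sold = 22
  Event 5 (sale 25): sell min(25,39)=25. stock: 39 - 25 = 14. total_sold = 47
  Event 6 (sale 13): sell min(13,14)=13. stock: 14 - 13 = 1. total_sold = 60
  Event 7 (sale 12): sell min(12,1)=1. stock: 1 - 1 = 0. total_sold = 61
  Event 8 (sale 23): sell min(23,0)=0. stock: 0 - 0 = 0. total_sold = 61
  Event 9 (sale 1): sell min(1,0)=0. stock: 0 - 0 = 0. total_sold = 61
Final: stock = 0, total_sold = 61

Checking against threshold 15:
  After event 1: stock=55 > 15
  After event 2: stock=36 > 15
  After event 3: stock=42 > 15
  After event 4: stock=39 > 15
  After event 5: stock=14 <= 15 -> ALERT
  After event 6: stock=1 <= 15 -> ALERT
  After event 7: stock=0 <= 15 -> ALERT
  After event 8: stock=0 <= 15 -> ALERT
  After event 9: stock=0 <= 15 -> ALERT
Alert events: [5, 6, 7, 8, 9]. Count = 5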